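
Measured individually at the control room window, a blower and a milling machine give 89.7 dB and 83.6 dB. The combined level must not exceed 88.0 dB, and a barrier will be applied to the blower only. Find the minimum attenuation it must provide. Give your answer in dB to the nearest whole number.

The untreated sources together contribute 10^(83.6/10) = 2.291e+08, i.e. 83.60 dB.
The limit corresponds to 10^(88.0/10) = 6.310e+08; subtracting the fixed part leaves 4.019e+08 for the blower, i.e. 86.04 dB.
Required insertion loss = 89.7 − 86.04 = 3.66 dB.

4 dB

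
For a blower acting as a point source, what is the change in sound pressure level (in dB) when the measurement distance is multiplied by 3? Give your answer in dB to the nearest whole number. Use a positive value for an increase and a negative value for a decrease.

With spherical spreading the level changes by −20·log₁₀(r₂/r₁).
ΔL = −20·log₁₀(3) = -9.54 dB.

-10 dB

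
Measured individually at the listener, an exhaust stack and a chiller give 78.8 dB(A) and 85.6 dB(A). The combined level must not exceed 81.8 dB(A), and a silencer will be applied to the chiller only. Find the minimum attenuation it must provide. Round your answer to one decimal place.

Fixed contribution from the other source: Σ 10^(L/10) = 10^(78.8/10) = 7.586e+07 (78.80 dB(A)).
The limit corresponds to 10^(81.8/10) = 1.514e+08; subtracting the fixed part leaves 7.550e+07 for the chiller, i.e. 78.78 dB(A).
So the chiller must be reduced from 85.6 to 78.78 dB(A): IL = 6.82 dB.

6.8 dB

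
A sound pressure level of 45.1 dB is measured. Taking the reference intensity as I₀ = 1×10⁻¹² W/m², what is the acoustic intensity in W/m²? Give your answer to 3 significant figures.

3.24e-08 W/m²

I = I₀·10^(L/10) = 10⁻¹² × 10^(45.1/10) = 10^(-7.490).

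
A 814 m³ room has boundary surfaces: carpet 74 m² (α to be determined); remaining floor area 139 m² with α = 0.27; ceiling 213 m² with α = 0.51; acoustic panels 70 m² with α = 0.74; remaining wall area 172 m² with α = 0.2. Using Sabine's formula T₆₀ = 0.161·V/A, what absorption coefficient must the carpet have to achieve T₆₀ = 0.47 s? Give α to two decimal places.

A = 0.161·V/T₆₀ = 0.161·814/0.47 = 278.84 m² sabins.
Absorption from the other surfaces = 139·0.27 + 213·0.51 + 70·0.74 + 172·0.2 = 232.36 m², so the carpet must supply 46.48 m² over 74 m².
α = 46.48/74 = 0.628.

0.63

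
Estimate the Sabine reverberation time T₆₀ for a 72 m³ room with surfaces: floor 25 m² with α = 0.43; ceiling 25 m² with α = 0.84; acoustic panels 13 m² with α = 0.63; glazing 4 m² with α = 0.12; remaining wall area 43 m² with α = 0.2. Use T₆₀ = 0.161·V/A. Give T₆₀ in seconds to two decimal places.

Total absorption A = 25·0.43 + 25·0.84 + 13·0.63 + 4·0.12 + 43·0.2 = 49.02 m² sabins.
T₆₀ = 0.161 × 72 / 49.02 = 0.236 s.

0.24 s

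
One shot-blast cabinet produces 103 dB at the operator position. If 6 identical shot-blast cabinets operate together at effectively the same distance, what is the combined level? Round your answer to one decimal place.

N identical incoherent sources raise the level by 10·log₁₀ N.
L_total = 103 + 10·log₁₀(6) = 103 + 7.782 = 110.78 dB.

110.8 dB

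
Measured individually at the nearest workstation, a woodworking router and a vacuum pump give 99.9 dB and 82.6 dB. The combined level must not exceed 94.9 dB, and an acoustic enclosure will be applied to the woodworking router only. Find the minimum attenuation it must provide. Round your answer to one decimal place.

5.3 dB

Fixed contribution from the other source: Σ 10^(L/10) = 10^(82.6/10) = 1.820e+08 (82.60 dB).
To meet 94.9 dB overall, the treated woodworking router may contribute at most 10^(94.9/10) − 1.820e+08 = 2.908e+09, i.e. 94.64 dB.
Required insertion loss = 99.9 − 94.64 = 5.26 dB.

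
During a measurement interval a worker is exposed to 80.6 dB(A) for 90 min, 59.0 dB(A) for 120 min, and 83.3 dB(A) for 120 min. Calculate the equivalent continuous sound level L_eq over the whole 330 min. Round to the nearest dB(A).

80 dB(A)

The energy average is taken in the linear domain: L_eq = 10·log₁₀[(Σ tᵢ·10^(Lᵢ/10))/T], T = 330 min.
Σ tᵢ·10^(Lᵢ/10) = 90·10^(80.6/10) + 120·10^(59.0/10) + 120·10^(83.3/10) = 3.608e+10.
L_eq = 10·log₁₀(3.608e+10/330) = 80.39 dB(A).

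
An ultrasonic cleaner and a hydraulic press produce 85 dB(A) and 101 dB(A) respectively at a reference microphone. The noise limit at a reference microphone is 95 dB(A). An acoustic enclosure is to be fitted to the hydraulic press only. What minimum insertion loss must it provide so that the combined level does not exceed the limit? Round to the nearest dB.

Fixed contribution from the other source: Σ 10^(L/10) = 10^(85/10) = 3.162e+08 (85.00 dB(A)).
The limit corresponds to 10^(95/10) = 3.162e+09; subtracting the fixed part leaves 2.846e+09 for the hydraulic press, i.e. 94.54 dB(A).
Required insertion loss = 101 − 94.54 = 6.46 dB.

6 dB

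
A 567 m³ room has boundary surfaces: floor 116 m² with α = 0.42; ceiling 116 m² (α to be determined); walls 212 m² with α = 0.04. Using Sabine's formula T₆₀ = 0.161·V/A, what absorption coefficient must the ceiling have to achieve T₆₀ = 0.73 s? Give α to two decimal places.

From T₆₀ = 0.161·V/A, the target T₆₀ = 0.73 s needs A = 0.161·567/0.73 = 125.05 m².
Absorption from the other surfaces = 116·0.42 + 212·0.04 = 57.20 m², so the ceiling must supply 67.85 m² over 116 m².
α = 67.85/116 = 0.585.

0.58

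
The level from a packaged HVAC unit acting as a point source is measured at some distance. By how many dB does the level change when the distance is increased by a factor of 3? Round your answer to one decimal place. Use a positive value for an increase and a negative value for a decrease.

A point source loses 6 dB per doubling of distance; generally ΔL = −20·log₁₀(r₂/r₁).
ΔL = −20·log₁₀(3) = -9.54 dB.

-9.5 dB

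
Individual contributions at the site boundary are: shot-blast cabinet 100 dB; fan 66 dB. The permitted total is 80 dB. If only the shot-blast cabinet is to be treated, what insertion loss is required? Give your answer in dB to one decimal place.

20.2 dB

The untreated sources together contribute 10^(66/10) = 3.981e+06, i.e. 66.00 dB.
The limit corresponds to 10^(80/10) = 1.000e+08; subtracting the fixed part leaves 9.602e+07 for the shot-blast cabinet, i.e. 79.82 dB.
So the shot-blast cabinet must be reduced from 100 to 79.82 dB: IL = 20.18 dB.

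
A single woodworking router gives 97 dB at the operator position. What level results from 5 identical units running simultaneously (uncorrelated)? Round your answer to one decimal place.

104.0 dB

With 5 equal, uncorrelated contributions the intensity is 5× that of one unit, giving a rise of 10·log₁₀ 5.
L_total = 97 + 10·log₁₀(5) = 97 + 6.990 = 103.99 dB.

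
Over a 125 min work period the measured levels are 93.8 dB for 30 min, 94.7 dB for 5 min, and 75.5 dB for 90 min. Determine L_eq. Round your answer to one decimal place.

88.6 dB

L_eq = 10·log₁₀[(1/T)·Σ tᵢ·10^(Lᵢ/10)] with T = 125 min.
Σ tᵢ·10^(Lᵢ/10) = 30·10^(93.8/10) + 5·10^(94.7/10) + 90·10^(75.5/10) = 8.991e+10.
L_eq = 10·log₁₀(8.991e+10/125) = 88.57 dB.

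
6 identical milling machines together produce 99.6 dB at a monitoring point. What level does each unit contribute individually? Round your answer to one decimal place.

6 equal contributions raise the level by 10·log₁₀ 6 = 7.782 dB, so each unit alone gives 99.6 − 7.782.

91.8 dB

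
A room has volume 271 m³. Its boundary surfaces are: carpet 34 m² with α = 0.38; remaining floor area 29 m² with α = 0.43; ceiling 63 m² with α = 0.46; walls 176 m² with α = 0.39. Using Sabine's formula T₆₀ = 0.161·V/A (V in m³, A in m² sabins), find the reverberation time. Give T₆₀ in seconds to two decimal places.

0.35 s

Summing Sᵢαᵢ: 34·0.38 + 29·0.43 + 63·0.46 + 176·0.39 = 123.01 m².
T₆₀ = 0.161 × 271 / 123.01 = 0.355 s.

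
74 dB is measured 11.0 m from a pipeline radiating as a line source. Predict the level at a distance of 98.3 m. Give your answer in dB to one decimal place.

64.5 dB

Line-source attenuation: ΔL = 10·log₁₀(r₂/r₁) = 10·log₁₀(98.3/11.0) = 9.512 dB.
L₂ = 74 − 10·log₁₀(98.3/11.0) = 74 − 9.512 = 64.49 dB.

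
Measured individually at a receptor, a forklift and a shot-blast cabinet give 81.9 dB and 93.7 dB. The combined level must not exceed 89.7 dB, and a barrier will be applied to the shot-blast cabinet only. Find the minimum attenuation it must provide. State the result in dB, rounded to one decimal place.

Fixed contribution from the other source: Σ 10^(L/10) = 10^(81.9/10) = 1.549e+08 (81.90 dB).
The limit corresponds to 10^(89.7/10) = 9.333e+08; subtracting the fixed part leaves 7.784e+08 for the shot-blast cabinet, i.e. 88.91 dB.
Required insertion loss = 93.7 − 88.91 = 4.79 dB.

4.8 dB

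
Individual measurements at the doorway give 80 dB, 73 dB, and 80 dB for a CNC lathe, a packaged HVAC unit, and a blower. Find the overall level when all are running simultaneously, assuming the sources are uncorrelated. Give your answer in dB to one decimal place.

Incoherent sources combine by intensity addition: L_total = 10·log₁₀(Σ 10^(L_i/10)).
Σ 10^(L/10) = 10^(80/10) + 10^(73/10) + 10^(80/10) = 2.200e+08.
L_total = 10·log₁₀(2.200e+08) = 83.42 dB.

83.4 dB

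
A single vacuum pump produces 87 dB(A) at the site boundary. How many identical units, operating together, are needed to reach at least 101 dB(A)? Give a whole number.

The shortfall is 101 − 87 = 14.0 dB, and N units add 10·log₁₀ N, so need 10·log₁₀ N ≥ 14.0.
N ≥ 10^(14.0/10) = 25.119, so N = 26.

26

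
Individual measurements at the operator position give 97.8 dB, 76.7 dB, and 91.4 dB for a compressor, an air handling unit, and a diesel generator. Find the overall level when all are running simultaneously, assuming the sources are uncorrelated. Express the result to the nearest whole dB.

Incoherent sources combine by intensity addition: L_total = 10·log₁₀(Σ 10^(L_i/10)).
Σ 10^(L/10) = 10^(97.8/10) + 10^(76.7/10) + 10^(91.4/10) = 7.453e+09.
L_total = 10·log₁₀(7.453e+09) = 98.72 dB.

99 dB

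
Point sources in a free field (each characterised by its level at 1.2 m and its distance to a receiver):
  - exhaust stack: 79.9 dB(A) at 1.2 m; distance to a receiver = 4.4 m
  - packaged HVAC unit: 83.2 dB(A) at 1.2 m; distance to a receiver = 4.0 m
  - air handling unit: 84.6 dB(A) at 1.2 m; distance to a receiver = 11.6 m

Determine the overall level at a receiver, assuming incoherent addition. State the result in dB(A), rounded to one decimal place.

74.6 dB(A)

Apply inverse-square spreading to bring every level to the receiver, then sum 10^(L/10).
exhaust stack: 79.9 − 20·log₁₀(4.4/1.2) = 79.9 − 11.29 = 68.61 dB(A).
packaged HVAC unit: 83.2 − 20·log₁₀(4.0/1.2) = 83.2 − 10.46 = 72.74 dB(A).
air handling unit: 84.6 − 20·log₁₀(11.6/1.2) = 84.6 − 19.71 = 64.89 dB(A).
Σ 10^(L/10) = 2.916e+07 → L_total = 10·log₁₀(2.916e+07) = 74.65 dB(A).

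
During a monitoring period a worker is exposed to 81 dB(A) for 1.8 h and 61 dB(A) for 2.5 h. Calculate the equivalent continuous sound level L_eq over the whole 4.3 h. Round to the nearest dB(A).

L_eq = 10·log₁₀[(1/T)·Σ tᵢ·10^(Lᵢ/10)] with T = 4.3 h.
Σ tᵢ·10^(Lᵢ/10) = 1.8·10^(81/10) + 2.5·10^(61/10) = 2.298e+08.
L_eq = 10·log₁₀(2.298e+08/4.3) = 77.28 dB(A).

77 dB(A)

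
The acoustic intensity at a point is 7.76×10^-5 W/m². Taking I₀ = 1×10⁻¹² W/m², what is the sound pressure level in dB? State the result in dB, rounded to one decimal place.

78.9 dB

L = 10·log₁₀(I/I₀) = 10·log₁₀(7.76×10^-5/10⁻¹²) = 10·log₁₀(7.76×10^7).
L = 10·(0.8899 + 7) = 78.90 dB.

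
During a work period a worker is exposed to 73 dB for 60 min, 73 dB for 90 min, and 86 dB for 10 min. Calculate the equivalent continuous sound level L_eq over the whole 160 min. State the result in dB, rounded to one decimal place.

76.4 dB

Weight each interval's intensity by its duration and average over T = 160 min:
Σ tᵢ·10^(Lᵢ/10) = 60·10^(73/10) + 90·10^(73/10) + 10·10^(86/10) = 6.974e+09.
L_eq = 10·log₁₀(6.974e+09/160) = 76.39 dB.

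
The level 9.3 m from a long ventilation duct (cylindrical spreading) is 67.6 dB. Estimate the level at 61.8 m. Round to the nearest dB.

59 dB

Cylindrical spreading from a line source gives a 10·log₁₀(r₂/r₁) drop.
L₂ = 67.6 − 10·log₁₀(61.8/9.3) = 67.6 − 8.225 = 59.37 dB.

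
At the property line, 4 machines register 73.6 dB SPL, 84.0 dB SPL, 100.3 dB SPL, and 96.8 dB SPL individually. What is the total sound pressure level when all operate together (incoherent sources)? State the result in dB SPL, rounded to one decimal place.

Incoherent sources combine by intensity addition: L_total = 10·log₁₀(Σ 10^(L_i/10)).
Σ 10^(L/10) = 10^(73.6/10) + 10^(84.0/10) + 10^(100.3/10) + 10^(96.8/10) = 1.578e+10.
L_total = 10·log₁₀(1.578e+10) = 101.98 dB SPL.

102.0 dB SPL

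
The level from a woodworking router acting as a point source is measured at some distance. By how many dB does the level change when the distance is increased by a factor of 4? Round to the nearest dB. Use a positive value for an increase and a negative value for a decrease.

-12 dB

With spherical spreading the level changes by −20·log₁₀(r₂/r₁).
ΔL = −20·log₁₀(4) = -12.04 dB.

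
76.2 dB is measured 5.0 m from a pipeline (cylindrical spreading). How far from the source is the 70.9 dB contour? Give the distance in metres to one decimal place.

Line-source spreading drops the level by 10·log₁₀(r₂/r₁); inverting, r₂/r₁ = 10^(ΔL/10).
r₂ = 5.0·10^((76.2−70.9)/10) = 5.0·10^(5.3/10) = 16.94 m.

16.9 m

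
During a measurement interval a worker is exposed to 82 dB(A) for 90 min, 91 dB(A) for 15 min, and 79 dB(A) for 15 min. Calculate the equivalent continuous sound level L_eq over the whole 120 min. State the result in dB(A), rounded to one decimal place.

L_eq = 10·log₁₀[(1/T)·Σ tᵢ·10^(Lᵢ/10)] with T = 120 min.
Σ tᵢ·10^(Lᵢ/10) = 90·10^(82/10) + 15·10^(91/10) + 15·10^(79/10) = 3.434e+10.
L_eq = 10·log₁₀(3.434e+10/120) = 84.57 dB(A).

84.6 dB(A)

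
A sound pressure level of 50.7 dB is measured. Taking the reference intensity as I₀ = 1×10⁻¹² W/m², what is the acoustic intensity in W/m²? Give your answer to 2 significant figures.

1.2e-07 W/m²

I/I₀ = 10^(50.7/10) = 1.175e+05, so I = 1.175e+05 × 10⁻¹² W/m².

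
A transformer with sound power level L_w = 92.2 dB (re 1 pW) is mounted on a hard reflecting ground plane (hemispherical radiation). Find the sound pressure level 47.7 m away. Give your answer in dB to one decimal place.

50.6 dB

Free-field hemispherical radiation: L_p = L_w − 10·log₁₀(2π·r²), r = 47.7 m.
2π·r² = 1.43e+04 m², 10·log₁₀ of that is 41.552 dB.
L_p = 92.2 − 41.552 = 50.65 dB.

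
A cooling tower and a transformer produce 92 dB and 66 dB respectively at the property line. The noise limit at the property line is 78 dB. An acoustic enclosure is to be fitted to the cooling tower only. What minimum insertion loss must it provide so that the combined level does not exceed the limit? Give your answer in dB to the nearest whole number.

Fixed contribution from the other source: Σ 10^(L/10) = 10^(66/10) = 3.981e+06 (66.00 dB).
The limit corresponds to 10^(78/10) = 6.310e+07; subtracting the fixed part leaves 5.911e+07 for the cooling tower, i.e. 77.72 dB.
Required insertion loss = 92 − 77.72 = 14.28 dB.

14 dB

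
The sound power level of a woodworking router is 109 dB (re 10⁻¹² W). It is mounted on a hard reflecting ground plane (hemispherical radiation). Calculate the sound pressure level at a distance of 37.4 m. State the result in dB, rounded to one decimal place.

The power spreads over a hemisphere of area 2π·r², so L_p = L_w − 10·log₁₀(2π·r²).
2π·r² = 8789 m², 10·log₁₀ of that is 39.439 dB.
L_p = 109 − 39.439 = 69.56 dB.

69.6 dB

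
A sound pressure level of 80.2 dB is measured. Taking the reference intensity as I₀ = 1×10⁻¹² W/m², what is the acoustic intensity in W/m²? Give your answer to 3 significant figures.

I/I₀ = 10^(80.2/10) = 1.047e+08, so I = 1.047e+08 × 10⁻¹² W/m².

0.000105 W/m²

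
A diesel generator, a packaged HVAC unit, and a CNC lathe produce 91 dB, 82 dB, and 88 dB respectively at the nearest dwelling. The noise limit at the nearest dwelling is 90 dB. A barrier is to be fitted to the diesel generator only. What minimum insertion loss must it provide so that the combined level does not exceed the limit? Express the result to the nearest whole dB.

8 dB

The untreated sources together contribute 10^(82/10) + 10^(88/10) = 7.894e+08, i.e. 88.97 dB.
To meet 90 dB overall, the treated diesel generator may contribute at most 10^(90/10) − 7.894e+08 = 2.106e+08, i.e. 83.23 dB.
So the diesel generator must be reduced from 91 to 83.23 dB: IL = 7.77 dB.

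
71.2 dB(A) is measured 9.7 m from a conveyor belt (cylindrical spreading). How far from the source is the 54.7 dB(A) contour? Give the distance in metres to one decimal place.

For a line source L₁ − L₂ = 10·log₁₀(r₂/r₁), so r₂ = r₁·10^((L₁−L₂)/10).
r₂ = 9.7·10^((71.2−54.7)/10) = 9.7·10^(16.5/10) = 433.28 m.

433.3 m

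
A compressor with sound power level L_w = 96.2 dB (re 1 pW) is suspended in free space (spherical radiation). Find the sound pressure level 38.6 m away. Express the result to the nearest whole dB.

Free-field spherical radiation: L_p = L_w − 10·log₁₀(4π·r²), r = 38.6 m.
4π·r² = 1.872e+04 m², 10·log₁₀ of that is 42.724 dB.
L_p = 96.2 − 42.724 = 53.48 dB.

53 dB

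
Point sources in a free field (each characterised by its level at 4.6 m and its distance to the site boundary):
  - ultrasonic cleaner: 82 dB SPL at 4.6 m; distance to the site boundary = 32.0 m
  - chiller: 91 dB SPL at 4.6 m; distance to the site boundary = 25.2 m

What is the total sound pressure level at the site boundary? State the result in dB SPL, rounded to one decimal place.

Propagate each source to the receiver with L = L_ref − 20·log₁₀(r/r_ref), then add intensities.
ultrasonic cleaner: 82 − 20·log₁₀(32.0/4.6) = 82 − 16.85 = 65.15 dB SPL.
chiller: 91 − 20·log₁₀(25.2/4.6) = 91 − 14.77 = 76.23 dB SPL.
Σ 10^(L/10) = 4.522e+07 → L_total = 10·log₁₀(4.522e+07) = 76.55 dB SPL.

76.6 dB SPL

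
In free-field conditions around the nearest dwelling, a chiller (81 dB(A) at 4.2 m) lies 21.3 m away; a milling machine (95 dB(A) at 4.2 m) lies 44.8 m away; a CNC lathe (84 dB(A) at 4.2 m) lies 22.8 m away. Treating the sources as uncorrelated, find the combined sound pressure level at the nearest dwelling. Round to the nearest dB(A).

76 dB(A)

Propagate each source to the receiver with L = L_ref − 20·log₁₀(r/r_ref), then add intensities.
chiller: 81 − 20·log₁₀(21.3/4.2) = 81 − 14.10 = 66.90 dB(A).
milling machine: 95 − 20·log₁₀(44.8/4.2) = 95 − 20.56 = 74.44 dB(A).
CNC lathe: 84 − 20·log₁₀(22.8/4.2) = 84 − 14.69 = 69.31 dB(A).
Σ 10^(L/10) = 4.121e+07 → L_total = 10·log₁₀(4.121e+07) = 76.15 dB(A).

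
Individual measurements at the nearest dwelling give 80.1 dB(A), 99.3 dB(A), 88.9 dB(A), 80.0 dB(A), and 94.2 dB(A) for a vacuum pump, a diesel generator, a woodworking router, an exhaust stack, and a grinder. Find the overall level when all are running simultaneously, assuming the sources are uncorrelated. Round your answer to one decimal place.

100.8 dB(A)

Incoherent sources combine by intensity addition: L_total = 10·log₁₀(Σ 10^(L_i/10)).
Σ 10^(L/10) = 10^(80.1/10) + 10^(99.3/10) + 10^(88.9/10) + 10^(80.0/10) + 10^(94.2/10) = 1.212e+10.
L_total = 10·log₁₀(1.212e+10) = 100.84 dB(A).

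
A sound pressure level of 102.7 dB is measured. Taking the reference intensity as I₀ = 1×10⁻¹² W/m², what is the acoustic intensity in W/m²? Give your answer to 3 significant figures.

0.0186 W/m²

L = 10·log₁₀(I/I₀) ⇒ I = I₀·10^(L/10) = 10⁻¹² × 10^10.27.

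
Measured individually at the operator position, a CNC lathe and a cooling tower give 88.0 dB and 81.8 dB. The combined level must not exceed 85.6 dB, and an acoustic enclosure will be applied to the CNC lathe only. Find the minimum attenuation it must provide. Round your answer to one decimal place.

4.7 dB

Fixed contribution from the other source: Σ 10^(L/10) = 10^(81.8/10) = 1.514e+08 (81.80 dB).
To meet 85.6 dB overall, the treated CNC lathe may contribute at most 10^(85.6/10) − 1.514e+08 = 2.117e+08, i.e. 83.26 dB.
So the CNC lathe must be reduced from 88.0 to 83.26 dB: IL = 4.74 dB.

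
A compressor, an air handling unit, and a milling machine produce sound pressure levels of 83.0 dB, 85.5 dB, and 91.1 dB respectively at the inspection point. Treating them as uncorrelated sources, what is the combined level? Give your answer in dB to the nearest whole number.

93 dB

For uncorrelated sources the intensities add, so convert each level to linear form, sum, and take 10·log₁₀ of the total.
Σ 10^(L/10) = 10^(83.0/10) + 10^(85.5/10) + 10^(91.1/10) = 1.843e+09.
L_total = 10·log₁₀(1.843e+09) = 92.65 dB.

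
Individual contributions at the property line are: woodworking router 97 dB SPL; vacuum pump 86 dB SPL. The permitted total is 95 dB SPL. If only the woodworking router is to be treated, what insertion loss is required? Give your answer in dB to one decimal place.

Everything except the woodworking router sums to 10^(86/10) = 3.981e+08 in linear terms, 86.00 dB SPL.
To meet 95 dB SPL overall, the treated woodworking router may contribute at most 10^(95/10) − 3.981e+08 = 2.764e+09, i.e. 94.42 dB SPL.
Required insertion loss = 97 − 94.42 = 2.58 dB.

2.6 dB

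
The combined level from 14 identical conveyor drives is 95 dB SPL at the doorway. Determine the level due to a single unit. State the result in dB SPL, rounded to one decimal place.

83.5 dB SPL

For N identical incoherent sources L_total = L₁ + 10·log₁₀ N, so L₁ = 95 − 10·log₁₀(14) = 95 − 11.461.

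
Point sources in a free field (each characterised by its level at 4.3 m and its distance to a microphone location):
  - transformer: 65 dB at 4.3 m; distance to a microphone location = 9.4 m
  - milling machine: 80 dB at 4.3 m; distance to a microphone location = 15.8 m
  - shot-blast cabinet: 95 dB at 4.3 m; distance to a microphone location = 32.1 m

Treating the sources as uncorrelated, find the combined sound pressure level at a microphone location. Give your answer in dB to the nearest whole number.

Apply inverse-square spreading to bring every level to the receiver, then sum 10^(L/10).
transformer: 65 − 20·log₁₀(9.4/4.3) = 65 − 6.79 = 58.21 dB.
milling machine: 80 − 20·log₁₀(15.8/4.3) = 80 − 11.30 = 68.70 dB.
shot-blast cabinet: 95 − 20·log₁₀(32.1/4.3) = 95 − 17.46 = 77.54 dB.
Σ 10^(L/10) = 6.481e+07 → L_total = 10·log₁₀(6.481e+07) = 78.12 dB.

78 dB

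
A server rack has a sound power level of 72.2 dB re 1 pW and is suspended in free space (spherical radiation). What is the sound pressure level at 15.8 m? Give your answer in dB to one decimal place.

37.2 dB

L_p = L_w − 10·log₁₀(4π·r²) with r = 15.8 m.
4π·r² = 3137 m², 10·log₁₀ of that is 34.965 dB.
L_p = 72.2 − 34.965 = 37.23 dB.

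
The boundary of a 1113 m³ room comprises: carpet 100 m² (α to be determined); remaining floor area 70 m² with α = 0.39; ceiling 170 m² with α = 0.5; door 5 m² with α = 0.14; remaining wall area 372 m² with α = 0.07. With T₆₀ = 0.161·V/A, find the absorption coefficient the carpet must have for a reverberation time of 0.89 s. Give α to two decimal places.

0.62

A = 0.161·V/T₆₀ = 0.161·1113/0.89 = 201.34 m² sabins.
Absorption from the other surfaces = 70·0.39 + 170·0.5 + 5·0.14 + 372·0.07 = 139.04 m², so the carpet must supply 62.30 m² over 100 m².
α = 62.30/100 = 0.623.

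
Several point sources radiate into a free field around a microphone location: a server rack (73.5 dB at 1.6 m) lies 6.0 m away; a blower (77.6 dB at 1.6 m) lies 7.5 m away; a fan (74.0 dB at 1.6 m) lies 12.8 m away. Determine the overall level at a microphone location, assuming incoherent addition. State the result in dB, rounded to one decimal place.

66.6 dB

Apply inverse-square spreading to bring every level to the receiver, then sum 10^(L/10).
server rack: 73.5 − 20·log₁₀(6.0/1.6) = 73.5 − 11.48 = 62.02 dB.
blower: 77.6 − 20·log₁₀(7.5/1.6) = 77.6 − 13.42 = 64.18 dB.
fan: 74.0 − 20·log₁₀(12.8/1.6) = 74.0 − 18.06 = 55.94 dB.
Σ 10^(L/10) = 4.603e+06 → L_total = 10·log₁₀(4.603e+06) = 66.63 dB.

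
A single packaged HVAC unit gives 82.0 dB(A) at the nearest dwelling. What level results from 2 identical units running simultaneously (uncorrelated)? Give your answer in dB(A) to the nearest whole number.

With 2 equal, uncorrelated contributions the intensity is 2× that of one unit, giving a rise of 10·log₁₀ 2.
L_total = 82.0 + 10·log₁₀(2) = 82.0 + 3.010 = 85.01 dB(A).

85 dB(A)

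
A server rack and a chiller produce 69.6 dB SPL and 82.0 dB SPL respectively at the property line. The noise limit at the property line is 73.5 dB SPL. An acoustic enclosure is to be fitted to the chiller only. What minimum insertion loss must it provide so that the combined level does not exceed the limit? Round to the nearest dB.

The untreated sources together contribute 10^(69.6/10) = 9.120e+06, i.e. 69.60 dB SPL.
To meet 73.5 dB SPL overall, the treated chiller may contribute at most 10^(73.5/10) − 9.120e+06 = 1.327e+07, i.e. 71.23 dB SPL.
So the chiller must be reduced from 82.0 to 71.23 dB SPL: IL = 10.77 dB.

11 dB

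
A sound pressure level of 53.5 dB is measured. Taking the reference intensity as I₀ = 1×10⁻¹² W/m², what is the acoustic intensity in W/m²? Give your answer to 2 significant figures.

2.2e-07 W/m²

L = 10·log₁₀(I/I₀) ⇒ I = I₀·10^(L/10) = 10⁻¹² × 10^5.35.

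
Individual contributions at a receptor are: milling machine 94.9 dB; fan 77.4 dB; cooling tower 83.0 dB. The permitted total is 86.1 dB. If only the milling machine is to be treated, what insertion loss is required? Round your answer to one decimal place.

13.1 dB

Everything except the milling machine sums to 10^(77.4/10) + 10^(83.0/10) = 2.545e+08 in linear terms, 84.06 dB.
The limit corresponds to 10^(86.1/10) = 4.074e+08; subtracting the fixed part leaves 1.529e+08 for the milling machine, i.e. 81.84 dB.
Required insertion loss = 94.9 − 81.84 = 13.06 dB.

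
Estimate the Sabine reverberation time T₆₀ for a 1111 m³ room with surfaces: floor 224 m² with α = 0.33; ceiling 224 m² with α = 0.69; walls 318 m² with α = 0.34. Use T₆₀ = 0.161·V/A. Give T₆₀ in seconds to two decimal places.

Summing Sᵢαᵢ: 224·0.33 + 224·0.69 + 318·0.34 = 336.60 m².
T₆₀ = 0.161·V/A = 0.161·1111/336.60 = 0.531 s.

0.53 s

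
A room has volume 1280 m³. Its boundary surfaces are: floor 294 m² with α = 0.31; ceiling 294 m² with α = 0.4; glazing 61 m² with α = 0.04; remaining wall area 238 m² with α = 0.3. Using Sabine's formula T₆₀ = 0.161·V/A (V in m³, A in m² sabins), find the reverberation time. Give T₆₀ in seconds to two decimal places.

0.73 s

A = Σ Sᵢαᵢ = 294·0.31 + 294·0.4 + 61·0.04 + 238·0.3 = 282.58 m².
T₆₀ = 0.161 × 1280 / 282.58 = 0.729 s.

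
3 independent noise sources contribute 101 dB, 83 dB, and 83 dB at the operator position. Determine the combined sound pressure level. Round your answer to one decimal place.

For uncorrelated sources the intensities add, so convert each level to linear form, sum, and take 10·log₁₀ of the total.
Σ 10^(L/10) = 10^(101/10) + 10^(83/10) + 10^(83/10) = 1.299e+10.
L_total = 10·log₁₀(1.299e+10) = 101.14 dB.

101.1 dB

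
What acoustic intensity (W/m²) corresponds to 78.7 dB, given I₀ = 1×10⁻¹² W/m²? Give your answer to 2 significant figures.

7.4e-05 W/m²

I/I₀ = 10^(78.7/10) = 7.413e+07, so I = 7.413e+07 × 10⁻¹² W/m².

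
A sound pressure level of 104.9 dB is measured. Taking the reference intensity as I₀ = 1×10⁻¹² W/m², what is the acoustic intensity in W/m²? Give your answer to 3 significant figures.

0.0309 W/m²

I = I₀·10^(L/10) = 10⁻¹² × 10^(104.9/10) = 10^(-1.510).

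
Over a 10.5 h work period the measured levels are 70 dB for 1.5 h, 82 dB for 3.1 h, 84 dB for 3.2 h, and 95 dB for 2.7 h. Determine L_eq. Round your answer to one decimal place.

The energy average is taken in the linear domain: L_eq = 10·log₁₀[(Σ tᵢ·10^(Lᵢ/10))/T], T = 10.5 h.
Σ tᵢ·10^(Lᵢ/10) = 1.5·10^(70/10) + 3.1·10^(82/10) + 3.2·10^(84/10) + 2.7·10^(95/10) = 9.848e+09.
L_eq = 10·log₁₀(9.848e+09/10.5) = 89.72 dB.

89.7 dB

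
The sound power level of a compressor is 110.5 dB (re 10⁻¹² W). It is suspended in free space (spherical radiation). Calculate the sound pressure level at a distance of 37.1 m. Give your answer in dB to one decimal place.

68.1 dB

Free-field spherical radiation: L_p = L_w − 10·log₁₀(4π·r²), r = 37.1 m.
4π·r² = 1.73e+04 m², 10·log₁₀ of that is 42.380 dB.
L_p = 110.5 − 42.380 = 68.12 dB.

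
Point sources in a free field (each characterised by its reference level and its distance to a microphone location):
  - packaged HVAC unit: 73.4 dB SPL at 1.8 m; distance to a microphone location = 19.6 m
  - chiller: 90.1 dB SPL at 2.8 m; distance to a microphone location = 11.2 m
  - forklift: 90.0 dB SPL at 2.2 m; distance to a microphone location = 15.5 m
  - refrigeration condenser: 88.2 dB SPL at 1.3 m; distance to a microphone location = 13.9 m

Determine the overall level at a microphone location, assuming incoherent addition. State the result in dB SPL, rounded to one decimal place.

Propagate each source to the receiver with L = L_ref − 20·log₁₀(r/r_ref), then add intensities.
packaged HVAC unit: 73.4 − 20·log₁₀(19.6/1.8) = 73.4 − 20.74 = 52.66 dB SPL.
chiller: 90.1 − 20·log₁₀(11.2/2.8) = 90.1 − 12.04 = 78.06 dB SPL.
forklift: 90.0 − 20·log₁₀(15.5/2.2) = 90.0 − 16.96 = 73.04 dB SPL.
refrigeration condenser: 88.2 − 20·log₁₀(13.9/1.3) = 88.2 − 20.58 = 67.62 dB SPL.
Σ 10^(L/10) = 9.007e+07 → L_total = 10·log₁₀(9.007e+07) = 79.55 dB SPL.

79.5 dB SPL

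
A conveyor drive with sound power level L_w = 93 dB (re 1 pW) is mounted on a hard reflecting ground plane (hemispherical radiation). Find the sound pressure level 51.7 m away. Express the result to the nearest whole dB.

Free-field hemispherical radiation: L_p = L_w − 10·log₁₀(2π·r²), r = 51.7 m.
2π·r² = 1.679e+04 m², 10·log₁₀ of that is 42.252 dB.
L_p = 93 − 42.252 = 50.75 dB.

51 dB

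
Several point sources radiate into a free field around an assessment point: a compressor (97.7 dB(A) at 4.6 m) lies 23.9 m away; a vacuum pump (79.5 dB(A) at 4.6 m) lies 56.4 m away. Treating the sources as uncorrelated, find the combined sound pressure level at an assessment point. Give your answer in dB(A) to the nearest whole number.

Apply inverse-square spreading to bring every level to the receiver, then sum 10^(L/10).
compressor: 97.7 − 20·log₁₀(23.9/4.6) = 97.7 − 14.31 = 83.39 dB(A).
vacuum pump: 79.5 − 20·log₁₀(56.4/4.6) = 79.5 − 21.77 = 57.73 dB(A).
Σ 10^(L/10) = 2.187e+08 → L_total = 10·log₁₀(2.187e+08) = 83.40 dB(A).

83 dB(A)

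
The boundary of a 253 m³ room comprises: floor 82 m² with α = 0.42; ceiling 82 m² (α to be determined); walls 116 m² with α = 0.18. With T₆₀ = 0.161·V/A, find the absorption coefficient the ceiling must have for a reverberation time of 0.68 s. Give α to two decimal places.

Required total absorption A = 0.161·253/0.68 = 59.90 m².
Absorption from the other surfaces = 82·0.42 + 116·0.18 = 55.32 m², so the ceiling must supply 4.58 m² over 82 m².
α = 4.58/82 = 0.056.

0.06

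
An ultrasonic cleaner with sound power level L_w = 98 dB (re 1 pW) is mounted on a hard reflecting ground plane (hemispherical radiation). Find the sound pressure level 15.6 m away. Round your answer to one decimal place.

The power spreads over a hemisphere of area 2π·r², so L_p = L_w − 10·log₁₀(2π·r²).
2π·r² = 1529 m², 10·log₁₀ of that is 31.844 dB.
L_p = 98 − 31.844 = 66.16 dB.

66.2 dB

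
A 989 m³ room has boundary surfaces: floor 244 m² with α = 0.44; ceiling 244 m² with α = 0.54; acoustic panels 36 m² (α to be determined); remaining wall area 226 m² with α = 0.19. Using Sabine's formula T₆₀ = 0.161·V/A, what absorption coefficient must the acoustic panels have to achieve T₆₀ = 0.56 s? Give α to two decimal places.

Required total absorption A = 0.161·989/0.56 = 284.34 m².
Absorption from the other surfaces = 244·0.44 + 244·0.54 + 226·0.19 = 282.06 m², so the acoustic panels must supply 2.28 m² over 36 m².
α = 2.28/36 = 0.063.

0.06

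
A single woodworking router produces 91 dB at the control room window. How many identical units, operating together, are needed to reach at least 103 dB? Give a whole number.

16

Need L₁ + 10·log₁₀ N ≥ 103, i.e. log₁₀ N ≥ 1.20.
N ≥ 10^(12.0/10) = 15.849, so N = 16.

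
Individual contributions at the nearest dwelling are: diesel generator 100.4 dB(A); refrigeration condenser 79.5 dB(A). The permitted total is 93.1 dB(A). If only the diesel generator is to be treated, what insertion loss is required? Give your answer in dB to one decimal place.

Everything except the diesel generator sums to 10^(79.5/10) = 8.913e+07 in linear terms, 79.50 dB(A).
To meet 93.1 dB(A) overall, the treated diesel generator may contribute at most 10^(93.1/10) − 8.913e+07 = 1.953e+09, i.e. 92.91 dB(A).
So the diesel generator must be reduced from 100.4 to 92.91 dB(A): IL = 7.49 dB.

7.5 dB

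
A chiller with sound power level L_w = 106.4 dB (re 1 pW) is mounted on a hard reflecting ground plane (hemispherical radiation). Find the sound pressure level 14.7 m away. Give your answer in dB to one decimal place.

75.1 dB

Free-field hemispherical radiation: L_p = L_w − 10·log₁₀(2π·r²), r = 14.7 m.
2π·r² = 1358 m², 10·log₁₀ of that is 31.328 dB.
L_p = 106.4 − 31.328 = 75.07 dB.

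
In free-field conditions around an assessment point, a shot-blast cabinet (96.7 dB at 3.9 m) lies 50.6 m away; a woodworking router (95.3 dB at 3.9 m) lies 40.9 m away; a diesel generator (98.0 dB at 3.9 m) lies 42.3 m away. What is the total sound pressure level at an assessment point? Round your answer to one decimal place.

80.5 dB

Apply inverse-square spreading to bring every level to the receiver, then sum 10^(L/10).
shot-blast cabinet: 96.7 − 20·log₁₀(50.6/3.9) = 96.7 − 22.26 = 74.44 dB.
woodworking router: 95.3 − 20·log₁₀(40.9/3.9) = 95.3 − 20.41 = 74.89 dB.
diesel generator: 98.0 − 20·log₁₀(42.3/3.9) = 98.0 − 20.71 = 77.29 dB.
Σ 10^(L/10) = 1.122e+08 → L_total = 10·log₁₀(1.122e+08) = 80.50 dB.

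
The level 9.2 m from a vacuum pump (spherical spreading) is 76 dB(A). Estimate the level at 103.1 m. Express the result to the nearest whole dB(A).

Point-source attenuation: ΔL = 20·log₁₀(r₂/r₁) = 20·log₁₀(103.1/9.2) = 20.989 dB.
L₂ = 76 − 20·log₁₀(103.1/9.2) = 76 − 20.989 = 55.01 dB(A).

55 dB(A)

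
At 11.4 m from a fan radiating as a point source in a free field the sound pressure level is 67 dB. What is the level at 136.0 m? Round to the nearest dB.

45 dB

Point-source attenuation: ΔL = 20·log₁₀(r₂/r₁) = 20·log₁₀(136.0/11.4) = 21.533 dB.
L₂ = 67 − 20·log₁₀(136.0/11.4) = 67 − 21.533 = 45.47 dB.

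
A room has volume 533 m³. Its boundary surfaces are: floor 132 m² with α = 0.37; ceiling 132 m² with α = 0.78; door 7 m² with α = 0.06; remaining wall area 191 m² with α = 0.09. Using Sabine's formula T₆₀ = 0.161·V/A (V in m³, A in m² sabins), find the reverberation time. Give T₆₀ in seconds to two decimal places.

A = Σ Sᵢαᵢ = 132·0.37 + 132·0.78 + 7·0.06 + 191·0.09 = 169.41 m².
T₆₀ = 0.161·V/A = 0.161·533/169.41 = 0.507 s.

0.51 s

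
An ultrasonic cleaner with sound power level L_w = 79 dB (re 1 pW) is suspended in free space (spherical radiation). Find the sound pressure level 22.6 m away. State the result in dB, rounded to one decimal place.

Free-field spherical radiation: L_p = L_w − 10·log₁₀(4π·r²), r = 22.6 m.
4π·r² = 6418 m², 10·log₁₀ of that is 38.074 dB.
L_p = 79 − 38.074 = 40.93 dB.

40.9 dB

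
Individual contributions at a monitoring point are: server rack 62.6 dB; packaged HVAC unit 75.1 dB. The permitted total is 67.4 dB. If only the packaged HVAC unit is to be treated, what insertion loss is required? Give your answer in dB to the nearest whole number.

Everything except the packaged HVAC unit sums to 10^(62.6/10) = 1.820e+06 in linear terms, 62.60 dB.
To meet 67.4 dB overall, the treated packaged HVAC unit may contribute at most 10^(67.4/10) − 1.820e+06 = 3.676e+06, i.e. 65.65 dB.
Required insertion loss = 75.1 − 65.65 = 9.45 dB.

9 dB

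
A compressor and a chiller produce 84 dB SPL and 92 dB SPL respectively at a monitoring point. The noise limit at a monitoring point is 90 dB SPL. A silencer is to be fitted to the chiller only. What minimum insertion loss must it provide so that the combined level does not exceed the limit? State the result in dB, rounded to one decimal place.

Fixed contribution from the other source: Σ 10^(L/10) = 10^(84/10) = 2.512e+08 (84.00 dB SPL).
To meet 90 dB SPL overall, the treated chiller may contribute at most 10^(90/10) − 2.512e+08 = 7.488e+08, i.e. 88.74 dB SPL.
So the chiller must be reduced from 92 to 88.74 dB SPL: IL = 3.26 dB.

3.3 dB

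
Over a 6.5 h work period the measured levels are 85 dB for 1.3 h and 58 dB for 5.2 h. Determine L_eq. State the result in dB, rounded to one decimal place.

L_eq = 10·log₁₀[(1/T)·Σ tᵢ·10^(Lᵢ/10)] with T = 6.5 h.
Σ tᵢ·10^(Lᵢ/10) = 1.3·10^(85/10) + 5.2·10^(58/10) = 4.144e+08.
L_eq = 10·log₁₀(4.144e+08/6.5) = 78.04 dB.

78.0 dB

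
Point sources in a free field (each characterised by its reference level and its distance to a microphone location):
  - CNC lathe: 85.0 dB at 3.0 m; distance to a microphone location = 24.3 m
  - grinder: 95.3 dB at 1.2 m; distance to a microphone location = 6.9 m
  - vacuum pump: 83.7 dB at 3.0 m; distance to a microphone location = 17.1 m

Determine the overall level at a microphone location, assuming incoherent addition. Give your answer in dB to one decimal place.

Apply inverse-square spreading to bring every level to the receiver, then sum 10^(L/10).
CNC lathe: 85.0 − 20·log₁₀(24.3/3.0) = 85.0 − 18.17 = 66.83 dB.
grinder: 95.3 − 20·log₁₀(6.9/1.2) = 95.3 − 15.19 = 80.11 dB.
vacuum pump: 83.7 − 20·log₁₀(17.1/3.0) = 83.7 − 15.12 = 68.58 dB.
Σ 10^(L/10) = 1.145e+08 → L_total = 10·log₁₀(1.145e+08) = 80.59 dB.

80.6 dB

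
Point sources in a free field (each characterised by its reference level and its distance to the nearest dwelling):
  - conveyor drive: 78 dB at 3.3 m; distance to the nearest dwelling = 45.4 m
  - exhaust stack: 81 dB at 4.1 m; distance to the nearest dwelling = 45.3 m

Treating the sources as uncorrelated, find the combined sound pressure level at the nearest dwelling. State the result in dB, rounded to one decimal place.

Propagate each source to the receiver with L = L_ref − 20·log₁₀(r/r_ref), then add intensities.
conveyor drive: 78 − 20·log₁₀(45.4/3.3) = 78 − 22.77 = 55.23 dB.
exhaust stack: 81 − 20·log₁₀(45.3/4.1) = 81 − 20.87 = 60.13 dB.
Σ 10^(L/10) = 1.365e+06 → L_total = 10·log₁₀(1.365e+06) = 61.35 dB.

61.4 dB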